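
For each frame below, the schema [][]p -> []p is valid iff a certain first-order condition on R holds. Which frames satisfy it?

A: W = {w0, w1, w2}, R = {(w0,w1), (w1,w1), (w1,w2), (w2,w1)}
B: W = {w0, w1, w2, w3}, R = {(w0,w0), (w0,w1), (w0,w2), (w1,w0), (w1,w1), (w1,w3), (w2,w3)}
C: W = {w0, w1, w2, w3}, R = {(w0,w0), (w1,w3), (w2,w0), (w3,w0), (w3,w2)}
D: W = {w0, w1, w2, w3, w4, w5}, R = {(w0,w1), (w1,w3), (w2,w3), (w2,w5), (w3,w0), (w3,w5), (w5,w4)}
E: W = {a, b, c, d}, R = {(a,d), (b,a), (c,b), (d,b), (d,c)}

A

The schema corresponds to density: forall x forall y (Rxy -> exists z (Rxz & Rzy)).
A: ✓.
B: fails — Rw2w3 but no z with Rw2z and Rzw3.
C: fails — Rw3w2 but no z with Rw3z and Rzw2.
D: fails — Rw3w5 but no z with Rw3z and Rzw5.
E: fails — Rdc but no z with Rdz and Rzc.
Valid on: A.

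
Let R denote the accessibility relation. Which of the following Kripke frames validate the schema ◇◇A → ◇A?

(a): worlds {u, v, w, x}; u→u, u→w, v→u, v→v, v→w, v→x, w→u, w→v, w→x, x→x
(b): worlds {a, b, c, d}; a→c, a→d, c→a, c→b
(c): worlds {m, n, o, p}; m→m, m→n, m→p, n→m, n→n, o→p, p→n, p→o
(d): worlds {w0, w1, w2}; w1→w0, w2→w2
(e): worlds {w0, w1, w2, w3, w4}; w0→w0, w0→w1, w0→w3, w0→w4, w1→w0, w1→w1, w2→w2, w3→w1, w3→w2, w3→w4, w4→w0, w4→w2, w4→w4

The schema corresponds to transitivity: ∀x ∀y ∀z (Rxy ∧ Ryz → Rxz).
(a): fails — Ruw and Rwx but not Rux.
(b): fails — Rac and Rca but not Raa.
(c): fails — Rop and Rpn but not Ron.
(d): holds.
(e): fails — Rw1w0 and Rw0w4 but not Rw1w4.

(d)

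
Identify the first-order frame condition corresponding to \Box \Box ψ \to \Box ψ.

Suppose □□ψ→□ψ is valid. Take Rxy and set V(ψ)={w : xR²w}. Then □□ψ at x, so □ψ at x, so ψ at y, i.e. ∃z(Rxz∧Rzy).
Conversely, on a frame with density the schema holds at every world under every valuation.
Frame condition: \forall x \forall y (Rxy \to \exists z (Rxz \wedge Rzy)).

density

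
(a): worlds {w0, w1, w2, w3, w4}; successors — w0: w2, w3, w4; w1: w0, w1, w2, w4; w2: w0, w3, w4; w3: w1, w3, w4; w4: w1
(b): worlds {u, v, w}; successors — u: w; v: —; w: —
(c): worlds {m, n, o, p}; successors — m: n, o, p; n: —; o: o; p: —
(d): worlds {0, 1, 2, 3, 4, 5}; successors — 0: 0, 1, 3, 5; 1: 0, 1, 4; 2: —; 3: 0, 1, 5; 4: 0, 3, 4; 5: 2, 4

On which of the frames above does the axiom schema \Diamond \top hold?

(a)

The schema corresponds to seriality: \forall x \exists y Rxy.
(a): holds.
(b): fails — world v has no successor.
(c): fails — world n has no successor.
(d): fails — world 2 has no successor.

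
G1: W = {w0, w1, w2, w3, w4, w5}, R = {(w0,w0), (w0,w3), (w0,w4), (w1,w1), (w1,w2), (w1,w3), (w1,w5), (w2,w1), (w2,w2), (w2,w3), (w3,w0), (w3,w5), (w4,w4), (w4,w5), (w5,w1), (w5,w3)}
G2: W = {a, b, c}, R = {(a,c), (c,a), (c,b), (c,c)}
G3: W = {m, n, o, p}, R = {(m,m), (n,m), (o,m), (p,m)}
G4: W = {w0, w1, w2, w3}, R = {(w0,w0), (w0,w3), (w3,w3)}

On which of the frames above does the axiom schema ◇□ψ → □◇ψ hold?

Frame correspondent (Sahlqvist): ∀x ∀y ∀z (Rxy ∧ Rxz → ∃w (Ryw ∧ Rzw)) — i.e. convergence.
G1: fails — Rw1w5 and Rw1w3 but w5 and w3 have no common successor.
G2: fails — Rca and Rcb but a and b have no common successor.
G3: ✓.
G4: ✓.
Valid on: G3, G4.

G3, G4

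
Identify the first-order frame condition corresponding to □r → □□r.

This is the 4 axiom.
Its frame correspondent is transitivity — ∀x ∀y ∀z (Rxy ∧ Ryz → Rxz).

transitivity: ∀x ∀y ∀z (Rxy ∧ Ryz → Rxz)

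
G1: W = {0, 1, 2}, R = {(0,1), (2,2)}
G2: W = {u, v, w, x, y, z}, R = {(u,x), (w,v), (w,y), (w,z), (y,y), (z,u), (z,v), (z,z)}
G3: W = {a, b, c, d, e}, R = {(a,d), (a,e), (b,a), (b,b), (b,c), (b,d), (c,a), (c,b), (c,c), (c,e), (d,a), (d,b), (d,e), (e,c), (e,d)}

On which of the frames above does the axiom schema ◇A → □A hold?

This is the axiom for partial functionality; its first-order frame correspondent is ∀x ∀y ∀z (Rxy ∧ Rxz → y = z).
G1: holds.
G2: fails — w sees both v and y.
G3: fails — a sees both d and e.
Valid on: G1.

G1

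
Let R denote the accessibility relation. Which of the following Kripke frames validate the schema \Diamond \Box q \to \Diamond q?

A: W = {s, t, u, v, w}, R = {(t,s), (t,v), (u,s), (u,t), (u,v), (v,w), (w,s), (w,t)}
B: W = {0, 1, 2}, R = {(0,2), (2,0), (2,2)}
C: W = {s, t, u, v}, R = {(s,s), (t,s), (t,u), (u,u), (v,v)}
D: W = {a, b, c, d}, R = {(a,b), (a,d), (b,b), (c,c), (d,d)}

Frame correspondent (Sahlqvist): \forall x \forall y (xRy \to \exists w (yRw \wedge xRw)) — i.e. a generalized confluence (Geach) condition.
A: fails — tRs but no w* with sRw* and tRw*.
B: condition met.
C: condition met.
D: condition met.
Valid on: B, C, D.

B, C, D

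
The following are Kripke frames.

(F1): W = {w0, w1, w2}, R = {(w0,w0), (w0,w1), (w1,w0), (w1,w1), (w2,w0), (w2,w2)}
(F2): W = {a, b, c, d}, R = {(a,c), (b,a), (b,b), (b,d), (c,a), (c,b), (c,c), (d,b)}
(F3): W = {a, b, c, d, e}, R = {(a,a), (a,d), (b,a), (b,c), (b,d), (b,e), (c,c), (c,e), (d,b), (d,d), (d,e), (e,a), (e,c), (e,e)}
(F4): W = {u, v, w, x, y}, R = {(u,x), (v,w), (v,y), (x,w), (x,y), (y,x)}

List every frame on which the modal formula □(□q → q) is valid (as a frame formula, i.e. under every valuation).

This is the axiom for shift-reflexivity; its first-order frame correspondent is ∀x ∀y (Rxy → Ryy).
(F1): holds.
(F2): fails — Rba but not Raa.
(F3): fails — Rdb but not Rbb.
(F4): fails — Rxw but not Rww.

(F1)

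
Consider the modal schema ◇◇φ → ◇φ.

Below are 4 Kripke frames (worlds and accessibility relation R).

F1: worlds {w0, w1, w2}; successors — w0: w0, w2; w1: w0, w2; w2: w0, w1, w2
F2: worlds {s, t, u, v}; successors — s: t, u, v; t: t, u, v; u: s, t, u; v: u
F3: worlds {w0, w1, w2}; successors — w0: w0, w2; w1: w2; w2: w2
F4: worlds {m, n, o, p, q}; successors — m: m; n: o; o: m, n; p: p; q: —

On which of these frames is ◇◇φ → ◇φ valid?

F3

The schema corresponds to transitivity: ∀x ∀y ∀z (Rxy ∧ Ryz → Rxz).
F1: fails — Rw1w2 and Rw2w1 but not Rw1w1.
F2: fails — Rut and Rtv but not Ruv.
F3: satisfies the condition.
F4: fails — Ron and Rno but not Roo.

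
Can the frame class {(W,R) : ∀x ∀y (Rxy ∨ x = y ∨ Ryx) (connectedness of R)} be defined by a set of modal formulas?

If a class were modally definable it would be closed under disjoint unions (Goldblatt–Thomason).
Take 2 disjoint single-world reflexive frames: each is trivially connected, but their disjoint union has 2 worlds with no edge between distinct components, so it is not connected.
So no modal formula (or set of formulas) defines exactly the connected frames.

Not definable by any modal formula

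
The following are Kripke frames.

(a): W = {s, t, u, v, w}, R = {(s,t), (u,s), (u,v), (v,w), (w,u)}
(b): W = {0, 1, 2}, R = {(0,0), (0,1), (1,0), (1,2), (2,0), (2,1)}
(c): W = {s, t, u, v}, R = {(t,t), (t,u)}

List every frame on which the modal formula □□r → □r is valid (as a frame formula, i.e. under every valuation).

Frame correspondent (Sahlqvist): ∀x ∀y (Rxy → ∃z (Rxz ∧ Rzy)) — i.e. density.
(a): fails — Ruv but no z with Ruz and Rzv.
(b): fails — R12 but no z with R1z and Rz2.
(c): holds.

(c)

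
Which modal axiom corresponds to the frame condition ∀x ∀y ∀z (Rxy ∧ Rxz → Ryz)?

This is the Euclidean property; the standard corresponding axiom is 5: ◇r → □◇r.

◇r → □◇r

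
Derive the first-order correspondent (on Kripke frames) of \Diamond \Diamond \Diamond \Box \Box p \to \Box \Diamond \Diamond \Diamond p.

This is a Sahlqvist (Geach-type) schema ◇^3□^2p → □^1◇^3p.
First-order correspondent: \forall x \forall y \forall z ((x R^3 y \wedge xRz) \to \exists w (y R^2 w \wedge z R^3 w)).

\forall x \forall y \forall z ((x R^3 y \wedge xRz) \to \exists w (y R^2 w \wedge z R^3 w))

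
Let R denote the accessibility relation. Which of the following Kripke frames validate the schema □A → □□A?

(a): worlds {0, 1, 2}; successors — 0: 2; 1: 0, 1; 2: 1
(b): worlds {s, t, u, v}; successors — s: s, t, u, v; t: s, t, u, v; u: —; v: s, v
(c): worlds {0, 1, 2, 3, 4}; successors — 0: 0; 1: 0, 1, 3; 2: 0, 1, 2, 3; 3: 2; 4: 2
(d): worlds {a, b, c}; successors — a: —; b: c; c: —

This is the axiom for transitivity; its first-order frame correspondent is ∀x ∀y ∀z (Rxy ∧ Ryz → Rxz).
(a): fails — R10 and R02 but not R12.
(b): fails — Rvs and Rsu but not Rvu.
(c): fails — R32 and R23 but not R33.
(d): holds.
Valid on: (d).

(d)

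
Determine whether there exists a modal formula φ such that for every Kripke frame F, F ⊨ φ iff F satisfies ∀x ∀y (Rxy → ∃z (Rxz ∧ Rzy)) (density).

This is a Sahlqvist condition; the C4 axiom □□q → □q defines it.
Suppose □□q→□q is valid. Take Rxy and set V(q)={w : xR²w}. Then □□q at x, so □q at x, so q at y, i.e. ∃z(Rxz∧Rzy).

Definable; □□q → □q defines it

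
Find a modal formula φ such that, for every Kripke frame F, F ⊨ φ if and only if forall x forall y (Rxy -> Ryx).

s → □◇s

A defining formula is s → □◇s (the B axiom).
Suppose s→□◇s is valid. Take Rxy and set V(s)={x}. Then s at x, so □◇s at x, so ◇s at y, so some z with Ryz has s; z=x, i.e. Ryx.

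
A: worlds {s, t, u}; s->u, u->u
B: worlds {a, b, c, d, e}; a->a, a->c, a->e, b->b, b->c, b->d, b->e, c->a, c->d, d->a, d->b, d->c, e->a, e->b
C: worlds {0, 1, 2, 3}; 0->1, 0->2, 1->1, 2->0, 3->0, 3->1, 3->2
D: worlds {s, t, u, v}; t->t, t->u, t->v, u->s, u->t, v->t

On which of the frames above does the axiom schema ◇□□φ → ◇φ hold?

A, B, C

This is the axiom for a generalized confluence (Geach) condition; its first-order frame correspondent is ∀x ∀y (xRy → ∃w (yR²w ∧ xRw)).
A: condition met.
B: condition met.
C: condition met.
D: fails — uRs but no w with sR²w and uRw.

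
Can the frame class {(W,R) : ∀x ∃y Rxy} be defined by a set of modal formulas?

Yes, by □q → ◇q

Yes: it is seriality, defined by the D schema □q → ◇q.
Suppose □q→◇q is valid. At any x set V(q)=W. Then □q at x, so ◇q at x, so x has a successor.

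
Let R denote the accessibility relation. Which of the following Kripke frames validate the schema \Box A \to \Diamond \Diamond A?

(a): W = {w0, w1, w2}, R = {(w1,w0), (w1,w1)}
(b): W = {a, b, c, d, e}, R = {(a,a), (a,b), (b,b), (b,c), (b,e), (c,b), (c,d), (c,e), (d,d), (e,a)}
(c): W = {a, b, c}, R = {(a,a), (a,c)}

The schema corresponds to a generalized confluence (Geach) condition: \forall x \exists w (xRw \wedge x R^2 w).
(a): fails — at w0 but no w with w0Rw and w0R²w.
(b): holds.
(c): fails — at b but no w with bRw and bR²w.
Valid on: (b).

(b)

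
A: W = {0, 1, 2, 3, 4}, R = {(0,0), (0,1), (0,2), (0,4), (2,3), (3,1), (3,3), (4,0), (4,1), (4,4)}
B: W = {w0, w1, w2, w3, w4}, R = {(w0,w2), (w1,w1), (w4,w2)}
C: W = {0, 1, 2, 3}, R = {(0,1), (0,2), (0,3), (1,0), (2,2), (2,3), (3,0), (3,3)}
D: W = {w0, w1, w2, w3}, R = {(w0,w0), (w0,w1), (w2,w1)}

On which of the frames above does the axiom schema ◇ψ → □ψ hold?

B

The schema corresponds to partial functionality: ∀x ∀y ∀z (Rxy ∧ Rxz → y = z).
A: fails — 0 sees both 0 and 1.
B: ✓.
C: fails — 0 sees both 1 and 2.
D: fails — w0 sees both w0 and w1.
Valid on: B.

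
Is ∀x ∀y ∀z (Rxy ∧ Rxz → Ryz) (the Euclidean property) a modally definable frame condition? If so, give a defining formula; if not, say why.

Yes, by ◇p → □◇p

This is a Sahlqvist condition; the 5 axiom ◇p → □◇p defines it.
Suppose ◇p→□◇p is valid. Take Rxy, Rxz and set V(p)={y}. Then ◇p at x, so □◇p at x, so ◇p at z, so some w with Rzw has p; w=y, i.e. Rzy. By symmetry of the argument, Ryz.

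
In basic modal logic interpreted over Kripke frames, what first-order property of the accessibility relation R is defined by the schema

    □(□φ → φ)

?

Suppose □(□φ→φ) is valid. Take Rxy and set V(φ)={w : Ryw}. Then at y, □φ holds; since □(□φ→φ) at x, □φ→φ at y, so φ at y, i.e. Ryy.

Shift-reflexivity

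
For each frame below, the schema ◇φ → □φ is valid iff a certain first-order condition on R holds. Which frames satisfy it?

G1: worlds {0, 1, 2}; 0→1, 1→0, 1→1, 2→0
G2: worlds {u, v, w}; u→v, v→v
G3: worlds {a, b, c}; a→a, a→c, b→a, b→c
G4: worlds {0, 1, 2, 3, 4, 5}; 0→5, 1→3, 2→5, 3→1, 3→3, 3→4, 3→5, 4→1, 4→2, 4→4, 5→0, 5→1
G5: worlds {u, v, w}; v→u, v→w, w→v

G2

The schema corresponds to partial functionality: ∀x ∀y ∀z (Rxy ∧ Rxz → y = z).
G1: fails — 1 sees both 0 and 1.
G2: holds.
G3: fails — a sees both a and c.
G4: fails — 3 sees both 1 and 3.
G5: fails — v sees both u and w.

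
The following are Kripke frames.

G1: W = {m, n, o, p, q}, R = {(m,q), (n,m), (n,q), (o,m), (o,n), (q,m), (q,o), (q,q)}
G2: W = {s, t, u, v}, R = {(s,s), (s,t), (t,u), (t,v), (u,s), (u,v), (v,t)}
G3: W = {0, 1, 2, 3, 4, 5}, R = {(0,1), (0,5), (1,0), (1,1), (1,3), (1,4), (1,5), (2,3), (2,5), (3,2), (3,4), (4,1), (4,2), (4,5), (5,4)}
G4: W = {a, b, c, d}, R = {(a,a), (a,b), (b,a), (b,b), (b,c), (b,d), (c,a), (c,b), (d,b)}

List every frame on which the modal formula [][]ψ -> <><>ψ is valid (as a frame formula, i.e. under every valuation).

G2, G3, G4

Frame correspondent (Sahlqvist): forall x exists w (x R^2 w & x R^2 w) — i.e. a generalized confluence (Geach) condition.
G1: fails — at p but no w with pR²w and pR²w.
G2: holds.
G3: holds.
G4: holds.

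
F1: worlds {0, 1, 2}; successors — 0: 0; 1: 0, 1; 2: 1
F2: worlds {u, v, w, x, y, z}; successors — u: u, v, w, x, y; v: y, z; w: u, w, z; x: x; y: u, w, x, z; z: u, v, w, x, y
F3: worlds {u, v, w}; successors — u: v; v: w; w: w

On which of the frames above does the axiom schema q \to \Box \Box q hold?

none

The schema corresponds to a generalized confluence (Geach) condition: \forall x \forall z (x R^2 z \to \exists w (x = w \wedge z = w)).
F1: fails — 1R²0 but 1 ≠ 0.
F2: fails — uR²v but u ≠ v.
F3: fails — uR²w but u ≠ w.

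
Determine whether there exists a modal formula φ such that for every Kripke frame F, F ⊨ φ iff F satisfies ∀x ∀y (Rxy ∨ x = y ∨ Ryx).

Modal frame validity is preserved under disjoint unions.
Take 2 disjoint single-world reflexive frames: each is trivially connected, but their disjoint union has 2 worlds with no edge between distinct components, so it is not connected.
So no modal formula (or set of formulas) defines exactly the connected frames.

Not definable by any modal formula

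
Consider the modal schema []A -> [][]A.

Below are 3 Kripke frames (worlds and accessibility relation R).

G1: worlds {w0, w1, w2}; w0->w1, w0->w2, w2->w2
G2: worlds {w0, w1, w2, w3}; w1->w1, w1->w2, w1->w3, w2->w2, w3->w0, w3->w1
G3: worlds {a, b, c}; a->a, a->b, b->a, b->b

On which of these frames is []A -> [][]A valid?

G1, G3

Frame correspondent (Sahlqvist): forall x forall y forall z (Rxy & Ryz -> Rxz) — i.e. transitivity.
G1: ✓.
G2: fails — Rw3w1 and Rw1w2 but not Rw3w2.
G3: ✓.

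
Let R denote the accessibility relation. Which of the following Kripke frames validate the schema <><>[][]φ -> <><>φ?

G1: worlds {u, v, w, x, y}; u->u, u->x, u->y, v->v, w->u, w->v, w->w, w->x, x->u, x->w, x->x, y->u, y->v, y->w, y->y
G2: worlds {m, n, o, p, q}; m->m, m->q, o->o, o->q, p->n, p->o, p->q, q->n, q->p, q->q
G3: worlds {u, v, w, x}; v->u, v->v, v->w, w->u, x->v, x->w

The schema corresponds to a generalized confluence (Geach) condition: forall x forall y (x R^2 y -> exists w (y R^2 w & x R^2 w)).
G1: ✓.
G2: fails — mR²n but no w with nR²w and mR²w.
G3: fails — vR²u but no t with uR²t and vR²t.

G1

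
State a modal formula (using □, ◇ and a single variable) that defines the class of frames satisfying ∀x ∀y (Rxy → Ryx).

r → □◇r

The condition is symmetry. The B schema r → □◇r defines it.
Suppose r→□◇r is valid. Take Rxy and set V(r)={x}. Then r at x, so □◇r at x, so ◇r at y, so some z with Ryz has r; z=x, i.e. Ryx.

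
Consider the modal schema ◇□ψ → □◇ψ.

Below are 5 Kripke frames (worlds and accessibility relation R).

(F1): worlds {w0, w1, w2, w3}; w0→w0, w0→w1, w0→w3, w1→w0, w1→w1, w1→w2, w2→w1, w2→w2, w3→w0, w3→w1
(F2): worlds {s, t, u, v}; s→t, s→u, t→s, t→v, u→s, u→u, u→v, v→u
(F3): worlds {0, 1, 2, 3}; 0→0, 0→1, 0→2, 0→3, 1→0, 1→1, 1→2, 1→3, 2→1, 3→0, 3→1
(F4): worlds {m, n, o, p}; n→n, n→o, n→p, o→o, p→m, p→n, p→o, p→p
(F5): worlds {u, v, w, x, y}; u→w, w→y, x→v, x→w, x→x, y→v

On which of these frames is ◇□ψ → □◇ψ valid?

(F1), (F2), (F3)

The schema corresponds to convergence: ∀x ∀y ∀z (Rxy ∧ Rxz → ∃w (Ryw ∧ Rzw)).
(F1): satisfies the condition.
(F2): satisfies the condition.
(F3): satisfies the condition.
(F4): fails — Rpm and Rpm but m and m have no common successor.
(F5): fails — Rxw and Rxx but w and x have no common successor.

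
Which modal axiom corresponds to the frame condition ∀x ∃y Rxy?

□q → ◇q

This is seriality; the standard corresponding axiom is D: □q → ◇q.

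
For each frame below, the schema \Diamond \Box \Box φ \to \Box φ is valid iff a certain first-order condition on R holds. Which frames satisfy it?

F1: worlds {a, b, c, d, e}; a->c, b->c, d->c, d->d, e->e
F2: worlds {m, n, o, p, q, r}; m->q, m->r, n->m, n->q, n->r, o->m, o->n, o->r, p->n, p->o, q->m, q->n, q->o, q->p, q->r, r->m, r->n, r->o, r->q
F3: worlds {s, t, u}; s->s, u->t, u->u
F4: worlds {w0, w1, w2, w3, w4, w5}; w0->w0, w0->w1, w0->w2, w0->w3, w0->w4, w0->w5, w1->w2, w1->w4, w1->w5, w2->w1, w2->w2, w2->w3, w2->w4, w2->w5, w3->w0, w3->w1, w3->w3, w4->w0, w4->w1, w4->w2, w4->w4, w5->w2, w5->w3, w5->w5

Frame correspondent (Sahlqvist): \forall x \forall y \forall z ((xRy \wedge xRz) \to \exists w (y R^2 w \wedge z = w)) — i.e. a generalized confluence (Geach) condition.
F1: fails — aRc, aRc but no w with cR²w and c=w.
F2: fails — qRo, qRp but no w with oR²w and p=w.
F3: fails — uRt, uRt but no w with tR²w and t=w.
F4: ✓.
Valid on: F4.

F4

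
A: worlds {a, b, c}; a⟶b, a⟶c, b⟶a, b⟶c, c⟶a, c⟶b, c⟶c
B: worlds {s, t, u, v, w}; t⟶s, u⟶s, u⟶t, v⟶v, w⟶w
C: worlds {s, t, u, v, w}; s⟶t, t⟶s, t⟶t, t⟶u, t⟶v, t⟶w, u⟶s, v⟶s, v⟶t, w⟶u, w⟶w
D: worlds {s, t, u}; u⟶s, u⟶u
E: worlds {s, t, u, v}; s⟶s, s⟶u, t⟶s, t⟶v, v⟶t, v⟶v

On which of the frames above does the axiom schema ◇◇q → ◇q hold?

Frame correspondent (Sahlqvist): ∀x ∀y ∀z (Rxy ∧ Ryz → Rxz) — i.e. transitivity.
A: fails — Rbc and Rcb but not Rbb.
B: holds.
C: fails — Rwu and Rus but not Rws.
D: holds.
E: fails — Rtv and Rvt but not Rtt.

B, D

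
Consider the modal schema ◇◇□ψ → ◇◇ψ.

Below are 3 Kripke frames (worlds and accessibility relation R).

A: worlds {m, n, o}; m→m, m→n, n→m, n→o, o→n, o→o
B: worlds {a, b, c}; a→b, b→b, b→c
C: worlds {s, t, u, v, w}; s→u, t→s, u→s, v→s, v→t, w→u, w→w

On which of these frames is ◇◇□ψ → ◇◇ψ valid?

The schema corresponds to a generalized confluence (Geach) condition: ∀x ∀y (xR²y → ∃w (yRw ∧ xR²w)).
A: holds.
B: fails — aR²c but no w with cRw and aR²w.
C: fails — sR²s but no w* with sRw* and sR²w*.
Valid on: A.

A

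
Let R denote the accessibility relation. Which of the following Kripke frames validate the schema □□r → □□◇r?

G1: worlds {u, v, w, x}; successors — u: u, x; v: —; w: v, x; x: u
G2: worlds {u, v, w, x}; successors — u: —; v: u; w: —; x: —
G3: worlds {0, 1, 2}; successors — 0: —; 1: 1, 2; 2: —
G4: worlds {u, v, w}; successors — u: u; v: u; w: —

G1, G2, G4

Frame correspondent (Sahlqvist): ∀x ∀z (xR²z → ∃w (xR²w ∧ zRw)) — i.e. a generalized confluence (Geach) condition.
G1: holds.
G2: holds.
G3: fails — 1R²2 but no w with 1R²w and 2Rw.
G4: holds.
Valid on: G1, G2, G4.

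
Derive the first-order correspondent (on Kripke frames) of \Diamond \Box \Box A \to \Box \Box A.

\forall x \forall y \forall z ((xRy \wedge x R^2 z) \to \exists w (y R^2 w \wedge z = w))

This is a Sahlqvist (Geach-type) schema ◇^1□^2A → □^2◇^0A.
Minimal-valuation argument: fix x; take any y with xR^1y and any z with xR^2z. Set V(A) to the set of worlds R-reachable from y in exactly 2 steps. Then □^2A holds at y, so the antecedent holds at x; validity forces ◇^0A at z, giving a w with zR^0w and yR^2w.
First-order correspondent: \forall x \forall y \forall z ((xRy \wedge x R^2 z) \to \exists w (y R^2 w \wedge z = w)).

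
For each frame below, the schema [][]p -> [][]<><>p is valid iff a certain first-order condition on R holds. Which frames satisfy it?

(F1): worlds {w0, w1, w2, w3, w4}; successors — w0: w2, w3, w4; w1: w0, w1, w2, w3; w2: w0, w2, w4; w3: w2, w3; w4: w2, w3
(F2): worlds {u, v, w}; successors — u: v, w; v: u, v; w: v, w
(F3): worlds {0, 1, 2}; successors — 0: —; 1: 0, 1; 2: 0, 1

(F1), (F2)

Frame correspondent (Sahlqvist): forall x forall z (x R^2 z -> exists w (x R^2 w & z R^2 w)) — i.e. a generalized confluence (Geach) condition.
(F1): satisfies the condition.
(F2): satisfies the condition.
(F3): fails — 1R²0 but no w with 1R²w and 0R²w.
Valid on: (F1), (F2).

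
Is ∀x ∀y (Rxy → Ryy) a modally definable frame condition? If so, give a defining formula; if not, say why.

The condition is shift-reflexivity. A defining modal formula is □(□p → p).
Suppose □(□p→p) is valid. Take Rxy and set V(p)={w : Ryw}. Then at y, □p holds; since □(□p→p) at x, □p→p at y, so p at y, i.e. Ryy.

Yes, by □(□p → p)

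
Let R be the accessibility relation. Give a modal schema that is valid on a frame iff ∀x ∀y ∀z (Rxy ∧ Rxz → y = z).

The condition is partial functionality. The CD schema ◇r → □r defines it.
Suppose ◇r→□r is valid. Take Rxy, Rxz and set V(r)={y}. Then ◇r at x, so □r at x, so r at z, i.e. z=y.

◇r → □r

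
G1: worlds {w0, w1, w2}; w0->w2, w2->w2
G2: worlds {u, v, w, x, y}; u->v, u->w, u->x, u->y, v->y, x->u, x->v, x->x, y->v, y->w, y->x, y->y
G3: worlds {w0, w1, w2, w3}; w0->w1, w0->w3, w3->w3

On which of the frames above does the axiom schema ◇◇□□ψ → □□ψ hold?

This is the axiom for a generalized confluence (Geach) condition; its first-order frame correspondent is ∀x ∀y ∀z ((xR²y ∧ xR²z) → ∃w (yR²w ∧ z = w)).
G1: holds.
G2: fails — uR²v, uR²u but no t with vR²t and u=t.
G3: holds.

G1, G3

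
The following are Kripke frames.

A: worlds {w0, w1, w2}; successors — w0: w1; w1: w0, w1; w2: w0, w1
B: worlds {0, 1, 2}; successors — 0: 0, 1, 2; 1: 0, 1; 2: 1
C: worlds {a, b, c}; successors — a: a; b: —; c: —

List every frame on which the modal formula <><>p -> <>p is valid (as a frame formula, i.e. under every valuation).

This is the axiom for transitivity; its first-order frame correspondent is forall x forall y forall z (Rxy & Ryz -> Rxz).
A: fails — Rw0w1 and Rw1w0 but not Rw0w0.
B: fails — R10 and R02 but not R12.
C: satisfies the condition.
Valid on: C.

C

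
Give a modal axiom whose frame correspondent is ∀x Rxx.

This is reflexivity; the standard corresponding axiom is T: □q → q.
Suppose □q→q is valid. At any x set V(q)={w : Rxw}. Then □q holds at x, so q holds at x, i.e. Rxx.

□q → q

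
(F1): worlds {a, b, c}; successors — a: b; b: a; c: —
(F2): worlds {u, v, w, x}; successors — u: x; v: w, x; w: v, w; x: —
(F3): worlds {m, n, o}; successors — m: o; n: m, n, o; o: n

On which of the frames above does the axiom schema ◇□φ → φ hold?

This is the axiom for symmetry; its first-order frame correspondent is ∀x ∀y (Rxy → Ryx).
(F1): holds.
(F2): fails — Rvx but not Rxv.
(F3): fails — Rmo but not Rom.
Valid on: (F1).

(F1)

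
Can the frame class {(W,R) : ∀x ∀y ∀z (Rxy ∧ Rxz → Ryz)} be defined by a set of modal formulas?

Yes: it is the Euclidean property, defined by the 5 schema ◇r → □◇r.
Suppose ◇r→□◇r is valid. Take Rxy, Rxz and set V(r)={y}. Then ◇r at x, so □◇r at x, so ◇r at z, so some w with Rzw has r; w=y, i.e. Rzy. By symmetry of the argument, Ryz.

Yes — defined by ◇r → □◇r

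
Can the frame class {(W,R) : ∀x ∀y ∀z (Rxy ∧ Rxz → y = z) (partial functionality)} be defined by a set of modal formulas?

Definable; ◇q → □q defines it

The condition is partial functionality. A defining modal formula is ◇q → □q.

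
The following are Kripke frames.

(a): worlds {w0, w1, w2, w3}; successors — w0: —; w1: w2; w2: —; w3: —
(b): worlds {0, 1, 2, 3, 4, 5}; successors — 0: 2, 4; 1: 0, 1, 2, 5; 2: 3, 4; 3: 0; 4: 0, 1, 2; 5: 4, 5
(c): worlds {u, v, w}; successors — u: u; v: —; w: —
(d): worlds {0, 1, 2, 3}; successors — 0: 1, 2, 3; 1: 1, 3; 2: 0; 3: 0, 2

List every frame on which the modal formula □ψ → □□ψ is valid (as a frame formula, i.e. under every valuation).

(a), (c)

This is the axiom for transitivity; its first-order frame correspondent is ∀x ∀y ∀z (Rxy ∧ Ryz → Rxz).
(a): condition met.
(b): fails — R10 and R04 but not R14.
(c): condition met.
(d): fails — R02 and R20 but not R00.
Valid on: (a), (c).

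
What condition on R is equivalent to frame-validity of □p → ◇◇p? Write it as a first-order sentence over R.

∀x ∃w (xRw ∧ xR²w)

This is a Sahlqvist (Geach-type) schema ◇^0□^1p → □^0◇^2p.
Minimal-valuation argument: fix x; take any y with xR^0y and any z with xR^0z. Set V(p) to the set of worlds R-reachable from y in exactly 1 step. Then □^1p holds at y, so the antecedent holds at x; validity forces ◇^2p at z, giving a w with zR^2w and yR^1w.
First-order correspondent: ∀x ∃w (xRw ∧ xR²w).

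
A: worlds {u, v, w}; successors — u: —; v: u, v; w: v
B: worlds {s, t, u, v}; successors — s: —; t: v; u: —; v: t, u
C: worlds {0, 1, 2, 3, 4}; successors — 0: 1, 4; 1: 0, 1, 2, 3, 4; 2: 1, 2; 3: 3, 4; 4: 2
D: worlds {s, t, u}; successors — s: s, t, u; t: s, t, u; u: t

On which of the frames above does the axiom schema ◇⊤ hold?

The schema corresponds to seriality: ∀x ∃y Rxy.
A: fails — world u has no successor.
B: fails — world s has no successor.
C: holds.
D: holds.
Valid on: C, D.

C, D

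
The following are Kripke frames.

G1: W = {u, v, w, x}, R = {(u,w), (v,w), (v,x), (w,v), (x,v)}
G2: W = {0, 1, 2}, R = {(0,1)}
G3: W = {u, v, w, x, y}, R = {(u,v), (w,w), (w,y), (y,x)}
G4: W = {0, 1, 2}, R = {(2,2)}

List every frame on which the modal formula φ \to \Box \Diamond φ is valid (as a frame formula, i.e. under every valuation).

This is the axiom for symmetry; its first-order frame correspondent is \forall x \forall y (Rxy \to Ryx).
G1: fails — Ruw but not Rwu.
G2: fails — R01 but not R10.
G3: fails — Ruv but not Rvu.
G4: condition met.

G4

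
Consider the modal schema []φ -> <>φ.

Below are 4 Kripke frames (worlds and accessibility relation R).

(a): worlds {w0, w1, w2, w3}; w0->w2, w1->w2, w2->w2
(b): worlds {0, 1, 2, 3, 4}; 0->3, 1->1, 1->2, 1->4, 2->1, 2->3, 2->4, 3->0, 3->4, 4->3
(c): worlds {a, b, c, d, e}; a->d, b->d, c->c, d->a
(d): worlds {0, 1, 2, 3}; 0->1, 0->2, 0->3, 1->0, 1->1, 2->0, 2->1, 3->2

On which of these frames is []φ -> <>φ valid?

This is the axiom for seriality; its first-order frame correspondent is forall x exists y Rxy.
(a): fails — world w3 has no successor.
(b): satisfies the condition.
(c): fails — world e has no successor.
(d): satisfies the condition.
Valid on: (b), (d).

(b), (d)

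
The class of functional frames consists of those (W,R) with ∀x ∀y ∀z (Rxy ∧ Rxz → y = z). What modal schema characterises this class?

◇s → □s

The condition is partial functionality. The CD schema ◇s → □s defines it.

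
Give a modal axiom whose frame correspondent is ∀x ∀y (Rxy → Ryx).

q → □◇q

This is symmetry; the standard corresponding axiom is B: q → □◇q.
Suppose q→□◇q is valid. Take Rxy and set V(q)={x}. Then q at x, so □◇q at x, so ◇q at y, so some z with Ryz has q; z=x, i.e. Ryx.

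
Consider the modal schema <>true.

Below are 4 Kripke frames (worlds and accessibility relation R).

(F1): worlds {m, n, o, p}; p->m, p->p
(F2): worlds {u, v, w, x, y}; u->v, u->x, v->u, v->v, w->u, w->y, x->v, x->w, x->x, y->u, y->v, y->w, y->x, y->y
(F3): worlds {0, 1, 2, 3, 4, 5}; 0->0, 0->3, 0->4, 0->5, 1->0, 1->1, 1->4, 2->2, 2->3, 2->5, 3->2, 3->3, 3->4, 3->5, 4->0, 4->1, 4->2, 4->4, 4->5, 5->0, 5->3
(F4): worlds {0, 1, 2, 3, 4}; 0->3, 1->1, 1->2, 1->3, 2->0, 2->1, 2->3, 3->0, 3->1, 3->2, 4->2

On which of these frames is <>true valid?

The schema corresponds to seriality: forall x exists y Rxy.
(F1): fails — world m has no successor.
(F2): ✓.
(F3): ✓.
(F4): ✓.
Valid on: (F2), (F3), (F4).

(F2), (F3), (F4)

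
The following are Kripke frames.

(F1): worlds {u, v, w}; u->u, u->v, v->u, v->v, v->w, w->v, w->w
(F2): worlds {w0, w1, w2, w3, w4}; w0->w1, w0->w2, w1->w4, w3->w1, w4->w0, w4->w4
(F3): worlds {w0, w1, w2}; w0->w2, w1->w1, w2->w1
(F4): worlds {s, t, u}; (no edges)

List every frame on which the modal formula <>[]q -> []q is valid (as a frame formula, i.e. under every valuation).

(F4)

This is the axiom for the Euclidean property; its first-order frame correspondent is forall x forall y forall z (Rxy & Rxz -> Ryz).
(F1): fails — Rvw and Rvu but not Rwu.
(F2): fails — Rw0w1 and Rw0w1 but not Rw1w1.
(F3): fails — Rw0w2 and Rw0w2 but not Rw2w2.
(F4): holds.
Valid on: (F4).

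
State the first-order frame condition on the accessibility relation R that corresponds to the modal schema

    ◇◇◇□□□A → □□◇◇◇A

This is a Sahlqvist (Geach-type) schema ◇^3□^3A → □^2◇^3A.
Minimal-valuation argument: fix x; take any y with xR^3y and any z with xR^2z. Set V(A) to the set of worlds R-reachable from y in exactly 3 steps. Then □^3A holds at y, so the antecedent holds at x; validity forces ◇^3A at z, giving a w with zR^3w and yR^3w.
First-order correspondent: ∀x ∀y ∀z ((xR³y ∧ xR²z) → ∃w (yR³w ∧ zR³w)).

∀x ∀y ∀z ((xR³y ∧ xR²z) → ∃w (yR³w ∧ zR³w))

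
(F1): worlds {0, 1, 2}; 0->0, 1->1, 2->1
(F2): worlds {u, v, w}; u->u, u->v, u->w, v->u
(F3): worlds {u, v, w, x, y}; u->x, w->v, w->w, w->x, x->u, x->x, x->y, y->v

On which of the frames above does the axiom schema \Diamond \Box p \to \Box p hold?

(F1)

This is the axiom for the Euclidean property; its first-order frame correspondent is \forall x \forall y \forall z (Rxy \wedge Rxz \to Ryz).
(F1): satisfies the condition.
(F2): fails — Ruv and Ruv but not Rvv.
(F3): fails — Rwx and Rww but not Rxw.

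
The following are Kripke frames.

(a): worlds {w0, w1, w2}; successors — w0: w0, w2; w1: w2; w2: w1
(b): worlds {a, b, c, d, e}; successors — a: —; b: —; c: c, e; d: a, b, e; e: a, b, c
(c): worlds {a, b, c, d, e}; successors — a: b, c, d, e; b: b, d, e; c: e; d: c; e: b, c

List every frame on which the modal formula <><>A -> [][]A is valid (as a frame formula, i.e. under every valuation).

Frame correspondent (Sahlqvist): forall x forall y forall z ((x R^2 y & x R^2 z) -> exists w (y = w & z = w)) — i.e. a generalized confluence (Geach) condition.
(a): fails — w0R²w0, w0R²w1 but w0 ≠ w1.
(b): fails — cR²a, cR²b but a ≠ b.
(c): fails — aR²b, aR²c but b ≠ c.

none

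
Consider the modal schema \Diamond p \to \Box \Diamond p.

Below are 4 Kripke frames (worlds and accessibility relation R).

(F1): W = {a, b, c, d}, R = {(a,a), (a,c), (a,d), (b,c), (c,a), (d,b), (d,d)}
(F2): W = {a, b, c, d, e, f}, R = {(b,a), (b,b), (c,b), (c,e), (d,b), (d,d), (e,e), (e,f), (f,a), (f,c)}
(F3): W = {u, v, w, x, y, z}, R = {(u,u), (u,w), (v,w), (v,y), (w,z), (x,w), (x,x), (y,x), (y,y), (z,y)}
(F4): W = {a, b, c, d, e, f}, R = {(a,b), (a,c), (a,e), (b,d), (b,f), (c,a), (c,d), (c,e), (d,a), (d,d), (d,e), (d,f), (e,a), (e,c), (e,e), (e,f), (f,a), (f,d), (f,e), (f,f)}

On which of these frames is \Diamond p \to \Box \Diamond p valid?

none

The schema corresponds to the Euclidean property: \forall x \forall y \forall z (Rxy \wedge Rxz \to Ryz).
(F1): fails — Rac and Rac but not Rcc.
(F2): fails — Rba and Rbb but not Rab.
(F3): fails — Ruw and Ruw but not Rww.
(F4): fails — Rab and Rab but not Rbb.
Valid on no frame.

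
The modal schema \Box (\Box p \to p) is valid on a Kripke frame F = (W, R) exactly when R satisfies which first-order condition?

Shift-reflexivity

This is the T□ axiom.
It corresponds to shift-reflexivity: \forall x \forall y (Rxy \to Ryy).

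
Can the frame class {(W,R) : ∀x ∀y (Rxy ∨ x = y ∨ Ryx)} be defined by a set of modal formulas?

Not modally definable

If a class were modally definable it would be closed under disjoint unions (Goldblatt–Thomason).
Take 2 disjoint single-world reflexive frames: each is trivially connected, but their disjoint union has 2 worlds with no edge between distinct components, so it is not connected.
Hence connectedness of R is not modally definable.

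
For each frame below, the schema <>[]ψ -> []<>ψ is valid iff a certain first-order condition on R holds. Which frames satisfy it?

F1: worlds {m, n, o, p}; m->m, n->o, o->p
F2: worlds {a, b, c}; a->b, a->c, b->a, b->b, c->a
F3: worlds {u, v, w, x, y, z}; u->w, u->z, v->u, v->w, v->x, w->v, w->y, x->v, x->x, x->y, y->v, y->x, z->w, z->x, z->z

Frame correspondent (Sahlqvist): forall x forall y forall z (Rxy & Rxz -> exists w (Ryw & Rzw)) — i.e. convergence.
F1: fails — Rop and Rop but p and p have no common successor.
F2: ✓.
F3: fails — Ruz and Ruw but z and w have no common successor.

F2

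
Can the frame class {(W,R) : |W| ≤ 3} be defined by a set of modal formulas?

Modal frame validity is preserved under disjoint unions.
Any modal formula valid on each of 4 disjoint one-world frames is valid on their disjoint union (validity is preserved under disjoint unions). Each one-world frame has |W|=1≤3, but the union has |W|=4.
So the class is not modally definable.

No — not modally definable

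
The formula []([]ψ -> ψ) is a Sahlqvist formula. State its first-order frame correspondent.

shift-reflexivity: forall x forall y (Rxy -> Ryy)

Suppose □(□ψ→ψ) is valid. Take Rxy and set V(ψ)={w : Ryw}. Then at y, □ψ holds; since □(□ψ→ψ) at x, □ψ→ψ at y, so ψ at y, i.e. Ryy.
The converse is a direct semantic check.
Frame condition: forall x forall y (Rxy -> Ryy).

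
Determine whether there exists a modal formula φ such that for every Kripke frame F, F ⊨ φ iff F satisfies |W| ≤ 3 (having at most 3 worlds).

Not modally definable

Modal frame validity is preserved under disjoint unions.
Any modal formula valid on each of 4 disjoint one-world frames is valid on their disjoint union (validity is preserved under disjoint unions). Each one-world frame has |W|=1≤3, but the union has |W|=4.
Hence having at most 3 worlds is not modally definable.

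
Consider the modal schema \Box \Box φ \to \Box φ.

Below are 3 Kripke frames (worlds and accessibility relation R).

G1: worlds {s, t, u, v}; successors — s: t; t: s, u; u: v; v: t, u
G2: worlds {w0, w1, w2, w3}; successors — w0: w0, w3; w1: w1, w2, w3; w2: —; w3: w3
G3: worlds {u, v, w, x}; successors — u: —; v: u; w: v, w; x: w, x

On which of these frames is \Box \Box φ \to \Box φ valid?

Frame correspondent (Sahlqvist): \forall x \forall y (Rxy \to \exists z (Rxz \wedge Rzy)) — i.e. density.
G1: fails — Ruv but no z with Ruz and Rzv.
G2: satisfies the condition.
G3: fails — Rvu but no z with Rvz and Rzu.

G2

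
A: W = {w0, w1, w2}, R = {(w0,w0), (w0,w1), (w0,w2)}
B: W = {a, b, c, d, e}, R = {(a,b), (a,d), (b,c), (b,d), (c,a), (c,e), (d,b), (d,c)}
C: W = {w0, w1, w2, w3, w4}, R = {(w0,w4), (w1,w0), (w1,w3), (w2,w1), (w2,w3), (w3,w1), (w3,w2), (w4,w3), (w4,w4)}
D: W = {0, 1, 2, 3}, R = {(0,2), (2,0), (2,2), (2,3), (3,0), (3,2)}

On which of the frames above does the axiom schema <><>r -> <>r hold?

A

The schema corresponds to transitivity: forall x forall y forall z (Rxy & Ryz -> Rxz).
A: ✓.
B: fails — Rbc and Rce but not Rbe.
C: fails — Rw1w0 and Rw0w4 but not Rw1w4.
D: fails — R32 and R23 but not R33.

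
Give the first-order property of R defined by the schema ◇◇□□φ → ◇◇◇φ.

∀x ∀y (xR²y → ∃w (yR²w ∧ xR³w))

This is a Sahlqvist (Geach-type) schema ◇^2□^2φ → □^0◇^3φ.
First-order correspondent: ∀x ∀y (xR²y → ∃w (yR²w ∧ xR³w)).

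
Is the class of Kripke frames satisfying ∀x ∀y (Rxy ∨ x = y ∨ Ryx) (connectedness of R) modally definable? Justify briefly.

If a class were modally definable it would be closed under disjoint unions (Goldblatt–Thomason).
Take 4 disjoint single-world reflexive frames: each is trivially connected, but their disjoint union has 4 worlds with no edge between distinct components, so it is not connected.
So the class is not modally definable.

Not modally definable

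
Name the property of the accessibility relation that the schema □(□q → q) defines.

Suppose □(□q→q) is valid. Take Rxy and set V(q)={w : Ryw}. Then at y, □q holds; since □(□q→q) at x, □q→q at y, so q at y, i.e. Ryy.
Conversely, on a frame with shift-reflexivity the schema holds at every world under every valuation.
Frame condition: ∀x ∀y (Rxy → Ryy).

Shift-reflexivity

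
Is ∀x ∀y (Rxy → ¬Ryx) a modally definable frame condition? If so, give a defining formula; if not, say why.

No

If a class were modally definable it would be closed under surjective bounded morphisms (Goldblatt–Thomason).
The 5-cycle (worlds w0,w1,w2,w3,w4 with w0→w1→w2→w3→w4→w0) is asymmetric. Mapping every world to a single reflexive point • is a surjective bounded morphism, and the reflexive point is not asymmetric (R•• but asymmetry requires ¬R••).
Hence asymmetry is not modally definable.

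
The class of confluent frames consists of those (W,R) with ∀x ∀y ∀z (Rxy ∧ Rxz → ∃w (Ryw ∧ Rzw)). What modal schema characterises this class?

A defining formula is ◇□r → □◇r (the .2 axiom).

◇□r → □◇r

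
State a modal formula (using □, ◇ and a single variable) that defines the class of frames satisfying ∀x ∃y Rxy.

□r → ◇r

A defining formula is □r → ◇r (the D axiom).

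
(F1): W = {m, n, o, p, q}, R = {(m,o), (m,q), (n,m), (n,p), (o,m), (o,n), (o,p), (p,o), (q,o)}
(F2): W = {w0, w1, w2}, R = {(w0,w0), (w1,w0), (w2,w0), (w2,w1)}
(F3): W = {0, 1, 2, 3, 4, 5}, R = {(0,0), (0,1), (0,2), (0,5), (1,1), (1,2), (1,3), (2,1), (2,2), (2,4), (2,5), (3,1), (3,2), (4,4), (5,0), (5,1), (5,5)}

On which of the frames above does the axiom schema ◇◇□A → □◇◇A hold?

(F2)

The schema corresponds to a generalized confluence (Geach) condition: ∀x ∀y ∀z ((xR²y ∧ xRz) → ∃w (yRw ∧ zR²w)).
(F1): fails — mR²m, mRq but no w with mRw and qR²w.
(F2): ✓.
(F3): fails — 0R²4, 0R5 but no w with 4Rw and 5R²w.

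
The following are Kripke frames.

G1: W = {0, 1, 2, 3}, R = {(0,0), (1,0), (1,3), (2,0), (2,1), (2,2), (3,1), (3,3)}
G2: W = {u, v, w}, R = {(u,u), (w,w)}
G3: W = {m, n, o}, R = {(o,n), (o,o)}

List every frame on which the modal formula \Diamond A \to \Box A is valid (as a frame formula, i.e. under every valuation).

G2

Frame correspondent (Sahlqvist): \forall x \forall y \forall z (Rxy \wedge Rxz \to y = z) — i.e. partial functionality.
G1: fails — 1 sees both 0 and 3.
G2: holds.
G3: fails — o sees both n and o.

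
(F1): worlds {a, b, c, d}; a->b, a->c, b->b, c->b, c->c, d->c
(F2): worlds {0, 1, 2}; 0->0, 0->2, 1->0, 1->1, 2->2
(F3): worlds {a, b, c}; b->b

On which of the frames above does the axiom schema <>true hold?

Frame correspondent (Sahlqvist): forall x exists y Rxy — i.e. seriality.
(F1): condition met.
(F2): condition met.
(F3): fails — world a has no successor.

(F1), (F2)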